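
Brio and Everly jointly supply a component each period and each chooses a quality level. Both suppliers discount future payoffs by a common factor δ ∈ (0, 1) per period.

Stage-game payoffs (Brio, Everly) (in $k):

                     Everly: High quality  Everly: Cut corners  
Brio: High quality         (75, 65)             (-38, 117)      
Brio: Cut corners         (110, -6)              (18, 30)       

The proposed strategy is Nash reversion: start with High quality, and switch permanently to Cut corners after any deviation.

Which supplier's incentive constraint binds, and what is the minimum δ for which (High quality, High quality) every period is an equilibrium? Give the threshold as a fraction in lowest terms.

Brio: cooperation gives 75 each period; deviation gives 110 once then 18 forever.
  75/(1−δ) ≥ 110 + 18δ/(1−δ) ⇒ δ ≥ 35/92.
Everly: cooperation gives 65 each period; deviation gives 117 once then 30 forever.
  δ ≥ 52/87.
Both must hold, so the binding constraint is Everly's: δ ≥ 52/87.

Everly; δ ≥ 52/87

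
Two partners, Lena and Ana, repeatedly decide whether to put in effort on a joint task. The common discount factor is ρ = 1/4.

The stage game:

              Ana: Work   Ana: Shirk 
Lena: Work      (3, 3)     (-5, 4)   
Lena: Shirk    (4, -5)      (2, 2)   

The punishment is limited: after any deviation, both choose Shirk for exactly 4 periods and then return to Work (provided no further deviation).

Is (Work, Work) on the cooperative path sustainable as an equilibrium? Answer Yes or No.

No

Comparing payoff streams over the 5 periods until play realigns: cooperate → 3(1+ρ+…+ρ^4); deviate → 4 + 2(ρ+…+ρ^4).
Cooperation is sustained iff (3−2)(ρ+…+ρ^4) ≥ 4−3.
ρ+…+ρ^4 = 1/4·(1−(1/4)^4)/(1−1/4) = 0.3320, and (4−3)/(3−2) = 1.0000.
0.3320 < 1.0000, so cooperation is not sustainable.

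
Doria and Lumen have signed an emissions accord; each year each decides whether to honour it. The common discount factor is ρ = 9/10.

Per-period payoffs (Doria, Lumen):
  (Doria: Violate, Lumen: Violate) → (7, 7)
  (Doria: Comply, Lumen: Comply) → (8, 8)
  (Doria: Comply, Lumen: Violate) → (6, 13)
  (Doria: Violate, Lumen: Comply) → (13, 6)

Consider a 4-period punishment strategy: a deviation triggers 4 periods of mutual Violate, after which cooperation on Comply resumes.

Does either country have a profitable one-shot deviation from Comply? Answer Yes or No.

Comparing payoff streams over the 5 periods until play realigns: cooperate → 8(1+ρ+…+ρ^4); deviate → 13 + 7(ρ+…+ρ^4).
Cooperation is sustained iff (8−7)(ρ+…+ρ^4) ≥ 13−8.
ρ+…+ρ^4 = 9/10·(1−(9/10)^4)/(1−9/10) = 3.0951, and (13−8)/(8−7) = 5.0000.
3.0951 < 5.0000, so cooperation is not sustainable.

Yes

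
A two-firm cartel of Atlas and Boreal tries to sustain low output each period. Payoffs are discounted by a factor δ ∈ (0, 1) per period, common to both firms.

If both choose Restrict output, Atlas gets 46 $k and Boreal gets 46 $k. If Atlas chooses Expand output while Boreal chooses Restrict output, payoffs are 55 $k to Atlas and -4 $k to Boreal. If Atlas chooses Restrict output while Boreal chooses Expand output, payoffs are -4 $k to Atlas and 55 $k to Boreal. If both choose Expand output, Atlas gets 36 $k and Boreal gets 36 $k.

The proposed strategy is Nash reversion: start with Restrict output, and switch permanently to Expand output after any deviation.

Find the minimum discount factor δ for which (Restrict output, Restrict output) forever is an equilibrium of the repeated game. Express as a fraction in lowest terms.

9/19

46/(1−δ) ≥ 55 + 36δ/(1−δ)
46 ≥ 55 − 19δ
δ ≥ 9/19.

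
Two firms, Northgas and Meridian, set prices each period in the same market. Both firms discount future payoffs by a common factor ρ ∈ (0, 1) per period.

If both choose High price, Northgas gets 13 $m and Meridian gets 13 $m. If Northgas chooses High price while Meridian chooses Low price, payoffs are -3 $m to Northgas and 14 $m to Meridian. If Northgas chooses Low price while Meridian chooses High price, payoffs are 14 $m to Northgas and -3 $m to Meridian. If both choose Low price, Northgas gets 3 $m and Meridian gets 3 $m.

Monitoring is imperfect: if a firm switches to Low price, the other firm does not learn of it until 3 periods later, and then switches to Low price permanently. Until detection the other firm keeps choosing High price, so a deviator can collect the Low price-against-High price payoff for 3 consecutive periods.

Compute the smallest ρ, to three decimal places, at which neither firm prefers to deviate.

The best deviation is to choose Low price for all 3 undetected periods, earning 14 each, then 3 forever once detected.
Deviation value: 14(1−ρ^3)/(1−ρ) + 3ρ^3/(1−ρ); cooperation value: 13/(1−ρ).
IC: 13 ≥ 14(1−ρ^3) + 3ρ^3 = 14 − 11ρ^3.
So ρ^3 ≥ 1/11, giving ρ ≥ (1/11)^(1/3) ≈ 0.450.

0.450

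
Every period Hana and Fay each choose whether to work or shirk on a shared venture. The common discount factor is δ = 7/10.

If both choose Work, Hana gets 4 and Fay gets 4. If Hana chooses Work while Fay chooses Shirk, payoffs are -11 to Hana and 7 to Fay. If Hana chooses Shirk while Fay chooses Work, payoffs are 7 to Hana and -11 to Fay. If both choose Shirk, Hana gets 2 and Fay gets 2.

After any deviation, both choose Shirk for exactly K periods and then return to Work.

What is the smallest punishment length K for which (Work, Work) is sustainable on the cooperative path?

3

Need Σ_{k=1}^{K} δ^k ≥ (7−4)/(4−2) = 1.5000 at δ = 7/10.
At K = 2 the sum is 1.1900 < 1.5000; at K = 3 it is 1.5330 ≥ 1.5000.
So the minimum punishment length is K = 3.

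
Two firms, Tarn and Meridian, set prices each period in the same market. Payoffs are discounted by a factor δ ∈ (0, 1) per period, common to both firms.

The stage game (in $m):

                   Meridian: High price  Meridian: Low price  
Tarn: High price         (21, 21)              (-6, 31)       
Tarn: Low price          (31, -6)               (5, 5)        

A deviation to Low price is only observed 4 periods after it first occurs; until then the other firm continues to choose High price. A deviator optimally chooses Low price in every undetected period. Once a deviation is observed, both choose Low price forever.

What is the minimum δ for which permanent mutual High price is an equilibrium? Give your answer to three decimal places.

0.788

A deviator earns 31 for 4 periods, then 5 forever; cooperating earns 21 forever. Multiplying the IC by (1−δ):
21 ≥ 31(1−δ^4) + 5δ^4, so 26·δ^4 ≥ 10 and δ^4 ≥ 5/13.
δ ≥ (5/13)^(1/4) ≈ 0.788.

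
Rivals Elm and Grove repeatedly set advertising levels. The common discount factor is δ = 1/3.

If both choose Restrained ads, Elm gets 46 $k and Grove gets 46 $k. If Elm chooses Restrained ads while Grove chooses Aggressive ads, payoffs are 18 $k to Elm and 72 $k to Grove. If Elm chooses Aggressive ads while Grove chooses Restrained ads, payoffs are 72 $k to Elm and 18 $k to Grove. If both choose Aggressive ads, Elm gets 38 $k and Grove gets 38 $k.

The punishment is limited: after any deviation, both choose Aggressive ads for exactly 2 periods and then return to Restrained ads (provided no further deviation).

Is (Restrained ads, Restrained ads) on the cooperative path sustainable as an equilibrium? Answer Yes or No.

No

A one-shot deviation gives 72 now, then 38 for 2 periods, then back to 46.
Gain from deviating: (72−46) today; loss: (46−38) in each of the next 2 periods.
No-deviation condition: (46−38)(δ+…+δ^2) ≥ 72−46, i.e. δ+…+δ^2 ≥ 13/4.
At δ = 1/3: δ+…+δ^2 = 0.4444 < 3.2500.
So cooperation is not sustainable.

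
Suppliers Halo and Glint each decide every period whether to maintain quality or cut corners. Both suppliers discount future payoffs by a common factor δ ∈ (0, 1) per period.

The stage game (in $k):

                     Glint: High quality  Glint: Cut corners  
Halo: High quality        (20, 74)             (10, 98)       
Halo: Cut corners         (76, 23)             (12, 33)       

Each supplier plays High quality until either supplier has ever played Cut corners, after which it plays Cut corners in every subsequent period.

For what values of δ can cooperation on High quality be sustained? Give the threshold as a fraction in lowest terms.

For Halo: deviation gain 76−20 = 56, per-period punishment loss 20−12 = 8. IC gives δ ≥ 56/64 = 7/8.
For Glint: gain 24, loss 41 per period, so δ ≥ 24/65.
The tighter constraint is Halo's, so cooperation needs δ ≥ 7/8.

7/8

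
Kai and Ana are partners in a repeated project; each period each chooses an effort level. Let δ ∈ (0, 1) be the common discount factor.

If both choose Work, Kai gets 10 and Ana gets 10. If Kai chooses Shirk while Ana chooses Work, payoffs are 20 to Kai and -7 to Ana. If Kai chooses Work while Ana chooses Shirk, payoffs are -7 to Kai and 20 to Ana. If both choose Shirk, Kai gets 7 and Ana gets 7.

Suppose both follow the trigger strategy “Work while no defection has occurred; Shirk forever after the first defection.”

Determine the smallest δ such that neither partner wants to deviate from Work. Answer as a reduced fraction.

Under grim trigger the critical discount factor is (T−C)/(T−P) with T = 20, C = 10, P = 7.
δ* = (20−10)/(20−7) = 10/13.

10/13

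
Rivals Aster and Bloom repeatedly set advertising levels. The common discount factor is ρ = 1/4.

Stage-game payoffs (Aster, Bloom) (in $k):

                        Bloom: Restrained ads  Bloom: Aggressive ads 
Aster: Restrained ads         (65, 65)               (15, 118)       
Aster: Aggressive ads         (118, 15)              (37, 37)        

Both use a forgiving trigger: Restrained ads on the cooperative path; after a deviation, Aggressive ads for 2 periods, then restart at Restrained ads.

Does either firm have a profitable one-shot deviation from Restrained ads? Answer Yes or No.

Yes

IC: ρ+…+ρ^2 ≥ (118−65)/(65−37) = 53/28.
At ρ = 1/4: partial sum = 0.3125 < 1.8929. Cooperation not sustainable.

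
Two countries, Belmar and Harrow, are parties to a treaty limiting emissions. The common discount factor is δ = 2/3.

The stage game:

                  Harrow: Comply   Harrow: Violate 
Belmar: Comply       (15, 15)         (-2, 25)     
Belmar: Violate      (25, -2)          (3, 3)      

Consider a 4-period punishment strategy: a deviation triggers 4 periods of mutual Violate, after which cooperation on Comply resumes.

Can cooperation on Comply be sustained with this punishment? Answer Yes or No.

Yes

Comparing payoff streams over the 5 periods until play realigns: cooperate → 15(1+δ+…+δ^4); deviate → 25 + 3(δ+…+δ^4).
Cooperation is sustained iff (15−3)(δ+…+δ^4) ≥ 25−15.
δ+…+δ^4 = 2/3·(1−(2/3)^4)/(1−2/3) = 1.6049, and (25−15)/(15−3) = 0.8333.
1.6049 ≥ 0.8333, so cooperation is sustainable.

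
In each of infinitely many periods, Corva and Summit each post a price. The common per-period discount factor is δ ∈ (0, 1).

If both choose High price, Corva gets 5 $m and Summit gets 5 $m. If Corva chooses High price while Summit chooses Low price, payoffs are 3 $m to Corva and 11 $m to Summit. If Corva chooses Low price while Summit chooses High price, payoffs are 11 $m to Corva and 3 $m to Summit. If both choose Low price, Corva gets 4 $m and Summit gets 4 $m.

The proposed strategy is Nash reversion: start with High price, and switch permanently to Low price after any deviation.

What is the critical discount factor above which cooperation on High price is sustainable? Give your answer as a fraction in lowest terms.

Under grim trigger the critical discount factor is (T−C)/(T−P) with T = 11, C = 5, P = 4.
δ* = (11−5)/(11−4) = 6/7.

6/7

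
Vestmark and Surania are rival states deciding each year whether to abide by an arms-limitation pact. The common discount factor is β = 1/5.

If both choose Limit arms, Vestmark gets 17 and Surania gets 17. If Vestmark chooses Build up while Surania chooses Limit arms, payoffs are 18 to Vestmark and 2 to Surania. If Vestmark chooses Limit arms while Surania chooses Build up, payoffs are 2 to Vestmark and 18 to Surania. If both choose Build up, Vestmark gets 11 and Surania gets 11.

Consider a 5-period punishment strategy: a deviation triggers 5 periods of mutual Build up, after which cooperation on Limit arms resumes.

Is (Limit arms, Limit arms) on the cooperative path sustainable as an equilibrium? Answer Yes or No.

IC: β+…+β^5 ≥ (18−17)/(17−11) = 1/6.
At β = 1/5: partial sum = 0.2499 ≥ 0.1667. Cooperation sustainable.

Yes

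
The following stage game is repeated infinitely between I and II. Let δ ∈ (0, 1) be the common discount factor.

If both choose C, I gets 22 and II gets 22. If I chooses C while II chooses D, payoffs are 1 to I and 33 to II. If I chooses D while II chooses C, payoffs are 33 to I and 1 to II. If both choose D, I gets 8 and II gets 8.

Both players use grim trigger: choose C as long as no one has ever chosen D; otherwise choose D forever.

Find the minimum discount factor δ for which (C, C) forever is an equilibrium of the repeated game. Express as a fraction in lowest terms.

11/25

Under grim trigger the critical discount factor is (T−C)/(T−P) with T = 33, C = 22, P = 8.
δ* = (33−22)/(33−8) = 11/25.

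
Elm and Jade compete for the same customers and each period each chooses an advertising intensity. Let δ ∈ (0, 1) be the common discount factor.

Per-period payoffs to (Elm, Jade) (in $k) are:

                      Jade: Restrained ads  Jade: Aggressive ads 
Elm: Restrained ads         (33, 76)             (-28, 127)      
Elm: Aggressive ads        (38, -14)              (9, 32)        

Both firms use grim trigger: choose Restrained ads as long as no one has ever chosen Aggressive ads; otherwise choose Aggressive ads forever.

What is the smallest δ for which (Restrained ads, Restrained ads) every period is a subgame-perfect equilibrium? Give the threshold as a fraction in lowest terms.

51/95

Elm's threshold: (38−33)/(38−9) = 5/29.
Jade's threshold: (127−76)/(127−32) = 51/95.
5/29 < 51/95, so Jade binds and δ* = 51/95.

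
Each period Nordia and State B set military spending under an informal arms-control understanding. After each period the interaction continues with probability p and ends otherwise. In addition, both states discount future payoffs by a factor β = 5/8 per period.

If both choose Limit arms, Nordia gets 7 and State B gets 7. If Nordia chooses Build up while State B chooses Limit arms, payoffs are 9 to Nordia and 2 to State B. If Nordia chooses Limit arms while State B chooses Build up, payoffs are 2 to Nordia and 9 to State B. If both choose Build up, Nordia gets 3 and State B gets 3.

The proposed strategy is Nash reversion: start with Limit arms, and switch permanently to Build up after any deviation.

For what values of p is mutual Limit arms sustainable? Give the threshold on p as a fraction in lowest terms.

With continuation probability p and discount β, the effective per-period discount factor is βp.
Grim-trigger IC: βp ≥ (9−7)/(9−3) = 1/3.
So p ≥ (1/3)/(5/8) = 8/15.

8/15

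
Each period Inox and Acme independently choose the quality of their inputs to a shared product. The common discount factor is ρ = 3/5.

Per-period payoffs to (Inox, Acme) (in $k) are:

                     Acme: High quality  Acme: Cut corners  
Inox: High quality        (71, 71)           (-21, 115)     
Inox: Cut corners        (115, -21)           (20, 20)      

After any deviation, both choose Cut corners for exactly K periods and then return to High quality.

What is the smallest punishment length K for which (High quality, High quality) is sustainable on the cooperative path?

Need Σ_{k=1}^{K} ρ^k ≥ (115−71)/(71−20) = 0.8627 at ρ = 3/5.
At K = 1 the sum is 0.6000 < 0.8627; at K = 2 it is 0.9600 ≥ 0.8627.
So the minimum punishment length is K = 2.

2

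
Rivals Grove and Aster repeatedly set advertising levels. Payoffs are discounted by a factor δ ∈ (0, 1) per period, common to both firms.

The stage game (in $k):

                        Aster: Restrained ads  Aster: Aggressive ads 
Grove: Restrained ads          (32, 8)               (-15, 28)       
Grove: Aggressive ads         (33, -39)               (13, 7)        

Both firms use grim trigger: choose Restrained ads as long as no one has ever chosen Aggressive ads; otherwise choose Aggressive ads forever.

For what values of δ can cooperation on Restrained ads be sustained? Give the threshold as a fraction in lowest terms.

For Grove: deviation gain 33−32 = 1, per-period punishment loss 32−13 = 19. IC gives δ ≥ 1/20.
For Aster: gain 20, loss 1 per period, so δ ≥ 20/21.
The tighter constraint is Aster's, so cooperation needs δ ≥ 20/21.

20/21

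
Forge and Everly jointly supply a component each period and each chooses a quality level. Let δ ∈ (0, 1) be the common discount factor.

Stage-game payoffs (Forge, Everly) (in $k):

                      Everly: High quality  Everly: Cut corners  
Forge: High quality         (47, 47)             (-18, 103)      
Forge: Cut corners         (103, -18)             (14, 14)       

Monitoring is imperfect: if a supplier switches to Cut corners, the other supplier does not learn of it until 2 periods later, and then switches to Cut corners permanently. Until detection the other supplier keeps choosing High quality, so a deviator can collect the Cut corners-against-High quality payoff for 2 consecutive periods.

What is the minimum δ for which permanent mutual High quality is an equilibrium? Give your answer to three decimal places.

Deviating for the 2 undetected periods gains 103−47 = 56 per period over cooperation, then loses 47−14 = 33 per period forever once punishment starts.
Gain: 56(1 + δ + … + δ^1); loss: 33·δ^2/(1−δ).
No profitable deviation ⇔ 56(1−δ^2) ≤ 33·δ^2, i.e. δ^2 ≥ 56/(56+33) = 56/89.
Hence δ ≥ (56/89)^(1/2) ≈ 0.793.

0.793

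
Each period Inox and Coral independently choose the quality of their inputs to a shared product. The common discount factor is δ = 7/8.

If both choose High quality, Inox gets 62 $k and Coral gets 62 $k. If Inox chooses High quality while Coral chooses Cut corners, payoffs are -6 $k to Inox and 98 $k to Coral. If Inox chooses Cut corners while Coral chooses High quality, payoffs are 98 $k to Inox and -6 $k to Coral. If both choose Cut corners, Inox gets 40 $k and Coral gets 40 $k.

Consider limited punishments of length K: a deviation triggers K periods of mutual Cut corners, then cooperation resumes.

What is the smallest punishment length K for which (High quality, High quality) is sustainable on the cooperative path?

Need Σ_{k=1}^{K} δ^k ≥ (98−62)/(62−40) = 1.6364 at δ = 7/8.
At K = 1 the sum is 0.8750 < 1.6364; at K = 2 it is 1.6406 ≥ 1.6364.
So the minimum punishment length is K = 2.

2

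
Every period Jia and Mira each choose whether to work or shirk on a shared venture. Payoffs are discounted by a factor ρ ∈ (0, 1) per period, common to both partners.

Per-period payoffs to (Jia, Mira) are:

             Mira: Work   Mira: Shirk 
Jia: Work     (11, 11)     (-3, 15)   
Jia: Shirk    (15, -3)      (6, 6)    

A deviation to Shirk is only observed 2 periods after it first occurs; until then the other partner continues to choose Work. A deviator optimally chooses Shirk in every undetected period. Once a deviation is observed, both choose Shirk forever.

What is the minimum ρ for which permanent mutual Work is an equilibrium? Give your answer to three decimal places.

0.667

Deviating for the 2 undetected periods gains 15−11 = 4 per period over cooperation, then loses 11−6 = 5 per period forever once punishment starts.
Gain: 4(1 + ρ + … + ρ^1); loss: 5·ρ^2/(1−ρ).
No profitable deviation ⇔ 4(1−ρ^2) ≤ 5·ρ^2, i.e. ρ^2 ≥ 4/(4+5) = 4/9.
Hence ρ ≥ (4/9)^(1/2) ≈ 0.667.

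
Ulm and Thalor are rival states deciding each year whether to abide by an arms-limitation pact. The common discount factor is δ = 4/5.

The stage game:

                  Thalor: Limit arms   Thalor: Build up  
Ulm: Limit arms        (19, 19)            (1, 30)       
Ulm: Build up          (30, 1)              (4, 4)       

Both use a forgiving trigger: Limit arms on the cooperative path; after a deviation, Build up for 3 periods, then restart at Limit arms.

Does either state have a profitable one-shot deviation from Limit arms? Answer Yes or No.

No

IC: δ+…+δ^3 ≥ (30−19)/(19−4) = 11/15.
At δ = 4/5: partial sum = 1.9520 ≥ 0.7333. Cooperation sustainable.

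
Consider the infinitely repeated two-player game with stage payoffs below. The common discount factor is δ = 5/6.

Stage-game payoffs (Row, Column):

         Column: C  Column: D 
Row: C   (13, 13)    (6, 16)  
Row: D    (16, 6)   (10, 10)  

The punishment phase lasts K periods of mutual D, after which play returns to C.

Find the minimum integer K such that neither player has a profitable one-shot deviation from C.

2

IC: δ(1−δ^K)/(1−δ) ≥ (16−13)/(13−10) = 1.
With δ = 5/6: need 1 − δ^K ≥ 1·(1−5/6)/(5/6), i.e. δ^K ≤ 0.8000.
Since (5/6)^1 = 0.8333 and (5/6)^2 = 0.6944, the smallest such K is 2.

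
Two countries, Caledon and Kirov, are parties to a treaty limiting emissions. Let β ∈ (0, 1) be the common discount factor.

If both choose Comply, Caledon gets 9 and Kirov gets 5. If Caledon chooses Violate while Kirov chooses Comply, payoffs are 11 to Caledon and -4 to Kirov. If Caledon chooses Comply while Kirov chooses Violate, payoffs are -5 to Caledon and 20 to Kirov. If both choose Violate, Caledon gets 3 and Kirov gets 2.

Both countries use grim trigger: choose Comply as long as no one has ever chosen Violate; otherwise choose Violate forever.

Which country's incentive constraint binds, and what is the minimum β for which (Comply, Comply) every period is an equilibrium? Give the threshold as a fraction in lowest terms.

Caledon's threshold: (11−9)/(11−3) = 1/4.
Kirov's threshold: (20−5)/(20−2) = 5/6.
1/4 < 5/6, so Kirov binds and β* = 5/6.

Kirov; β ≥ 5/6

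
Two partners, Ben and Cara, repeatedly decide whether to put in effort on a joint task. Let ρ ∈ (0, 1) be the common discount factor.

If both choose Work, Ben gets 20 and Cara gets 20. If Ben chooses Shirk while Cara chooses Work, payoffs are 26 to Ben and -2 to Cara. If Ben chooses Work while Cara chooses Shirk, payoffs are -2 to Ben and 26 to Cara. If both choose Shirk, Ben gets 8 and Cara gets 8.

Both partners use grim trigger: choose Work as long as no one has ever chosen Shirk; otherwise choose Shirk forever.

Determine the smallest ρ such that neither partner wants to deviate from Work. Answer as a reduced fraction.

One-period gain from deviating is 26 − 20 = 6. The loss is 20 − 8 = 12 in every subsequent period, with present value 12·ρ/(1−ρ).
Deviation is unprofitable when 12·ρ/(1−ρ) ≥ 6, i.e. ρ/(1−ρ) ≥ 1/2.
Equivalently ρ ≥ 6/(6+12) = 1/3.

1/3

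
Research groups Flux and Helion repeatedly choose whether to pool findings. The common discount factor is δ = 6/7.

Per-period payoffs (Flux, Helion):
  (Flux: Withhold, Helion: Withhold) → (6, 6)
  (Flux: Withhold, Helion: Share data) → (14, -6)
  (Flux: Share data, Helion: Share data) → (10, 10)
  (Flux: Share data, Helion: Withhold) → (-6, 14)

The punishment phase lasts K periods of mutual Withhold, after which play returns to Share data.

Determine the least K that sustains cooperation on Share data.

2

IC: δ(1−δ^K)/(1−δ) ≥ (14−10)/(10−6) = 1.
With δ = 6/7: need 1 − δ^K ≥ 1·(1−6/7)/(6/7), i.e. δ^K ≤ 0.8333.
Since (6/7)^1 = 0.8571 and (6/7)^2 = 0.7347, the smallest such K is 2.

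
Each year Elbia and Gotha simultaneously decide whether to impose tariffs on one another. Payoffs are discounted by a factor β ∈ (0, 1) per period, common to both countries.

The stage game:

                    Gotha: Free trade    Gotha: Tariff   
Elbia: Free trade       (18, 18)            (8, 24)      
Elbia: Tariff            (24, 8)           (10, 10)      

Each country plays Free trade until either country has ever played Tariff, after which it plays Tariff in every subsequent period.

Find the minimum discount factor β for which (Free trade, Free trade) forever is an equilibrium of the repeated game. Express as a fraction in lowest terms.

One-period gain from deviating is 24 − 18 = 6. The loss is 18 − 10 = 8 in every subsequent period, with present value 8·β/(1−β).
Deviation is unprofitable when 8·β/(1−β) ≥ 6, i.e. β/(1−β) ≥ 3/4.
Equivalently β ≥ 6/(6+8) = 3/7.

3/7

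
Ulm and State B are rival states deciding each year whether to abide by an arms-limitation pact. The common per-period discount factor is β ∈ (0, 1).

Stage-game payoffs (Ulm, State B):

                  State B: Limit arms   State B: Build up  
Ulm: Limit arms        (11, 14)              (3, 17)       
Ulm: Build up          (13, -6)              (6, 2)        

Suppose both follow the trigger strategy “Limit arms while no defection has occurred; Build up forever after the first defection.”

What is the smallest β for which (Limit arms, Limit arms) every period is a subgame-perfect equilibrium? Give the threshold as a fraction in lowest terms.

2/7

Ulm's threshold: (13−11)/(13−6) = 2/7.
State B's threshold: (17−14)/(17−2) = 1/5.
2/7 > 1/5, so Ulm binds and β* = 2/7.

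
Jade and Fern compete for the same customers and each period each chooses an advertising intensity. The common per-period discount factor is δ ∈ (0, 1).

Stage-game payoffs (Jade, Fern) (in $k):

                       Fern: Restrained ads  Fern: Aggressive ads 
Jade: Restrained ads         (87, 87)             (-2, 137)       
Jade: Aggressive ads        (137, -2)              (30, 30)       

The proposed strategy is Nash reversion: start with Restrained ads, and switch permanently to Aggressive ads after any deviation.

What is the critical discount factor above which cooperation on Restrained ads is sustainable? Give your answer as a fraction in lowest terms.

One-period gain from deviating is 137 − 87 = 50. The loss is 87 − 30 = 57 in every subsequent period, with present value 57·δ/(1−δ).
Deviation is unprofitable when 57·δ/(1−δ) ≥ 50, i.e. δ/(1−δ) ≥ 50/57.
Equivalently δ ≥ 50/(50+57) = 50/107.

50/107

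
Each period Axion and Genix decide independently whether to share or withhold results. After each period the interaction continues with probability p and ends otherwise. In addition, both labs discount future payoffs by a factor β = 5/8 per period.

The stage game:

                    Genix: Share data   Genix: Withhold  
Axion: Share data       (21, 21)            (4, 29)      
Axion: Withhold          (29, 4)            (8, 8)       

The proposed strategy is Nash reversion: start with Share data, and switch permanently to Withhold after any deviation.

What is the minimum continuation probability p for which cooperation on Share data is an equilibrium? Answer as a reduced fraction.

64/105

Expected continuation weight on next period's payoff is β·p = 5/8·p, which plays the role of the discount factor.
Cooperation requires 5/8·p ≥ (29−21)/(29−8) = 8/21, hence p ≥ 64/105.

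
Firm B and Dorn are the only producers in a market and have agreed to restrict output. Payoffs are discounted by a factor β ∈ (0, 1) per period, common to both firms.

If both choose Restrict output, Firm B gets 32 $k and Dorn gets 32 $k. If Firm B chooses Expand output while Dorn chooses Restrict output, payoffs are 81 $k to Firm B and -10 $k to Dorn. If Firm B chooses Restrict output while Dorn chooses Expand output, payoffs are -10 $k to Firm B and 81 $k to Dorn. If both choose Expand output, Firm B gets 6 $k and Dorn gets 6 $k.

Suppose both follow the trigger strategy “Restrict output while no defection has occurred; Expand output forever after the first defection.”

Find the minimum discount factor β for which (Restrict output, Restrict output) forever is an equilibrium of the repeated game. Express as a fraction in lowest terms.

49/75

32/(1−β) ≥ 81 + 6β/(1−β)
32 ≥ 81 − 75β
β ≥ 49/75.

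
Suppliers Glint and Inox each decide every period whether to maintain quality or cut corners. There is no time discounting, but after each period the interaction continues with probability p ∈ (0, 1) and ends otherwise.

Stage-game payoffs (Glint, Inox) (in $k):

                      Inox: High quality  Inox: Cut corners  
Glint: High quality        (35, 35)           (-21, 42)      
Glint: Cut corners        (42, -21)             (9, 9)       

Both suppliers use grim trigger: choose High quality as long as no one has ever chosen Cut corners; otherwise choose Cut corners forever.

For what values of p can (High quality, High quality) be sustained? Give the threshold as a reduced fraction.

7/33

Expected cooperation value is 35 + p·35 + p²·35 + … = 35/(1−p); deviation gives 42 + p·9/(1−p).
35 ≥ 42(1−p) + 9p ⇒ 33p ≥ 7 ⇒ p ≥ 7/33.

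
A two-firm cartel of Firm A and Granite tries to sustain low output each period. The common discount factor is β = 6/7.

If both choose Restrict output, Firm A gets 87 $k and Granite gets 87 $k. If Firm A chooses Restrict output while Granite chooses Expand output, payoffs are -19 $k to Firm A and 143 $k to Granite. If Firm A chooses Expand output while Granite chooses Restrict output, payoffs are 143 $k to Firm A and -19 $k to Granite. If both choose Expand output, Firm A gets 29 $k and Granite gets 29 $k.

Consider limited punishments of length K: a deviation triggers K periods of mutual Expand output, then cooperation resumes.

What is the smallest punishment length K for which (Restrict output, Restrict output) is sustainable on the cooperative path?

IC: β(1−β^K)/(1−β) ≥ (143−87)/(87−29) = 28/29.
With β = 6/7: need 1 − β^K ≥ 28/29·(1−6/7)/(6/7), i.e. β^K ≤ 0.8391.
Since (6/7)^1 = 0.8571 and (6/7)^2 = 0.7347, the smallest such K is 2.

2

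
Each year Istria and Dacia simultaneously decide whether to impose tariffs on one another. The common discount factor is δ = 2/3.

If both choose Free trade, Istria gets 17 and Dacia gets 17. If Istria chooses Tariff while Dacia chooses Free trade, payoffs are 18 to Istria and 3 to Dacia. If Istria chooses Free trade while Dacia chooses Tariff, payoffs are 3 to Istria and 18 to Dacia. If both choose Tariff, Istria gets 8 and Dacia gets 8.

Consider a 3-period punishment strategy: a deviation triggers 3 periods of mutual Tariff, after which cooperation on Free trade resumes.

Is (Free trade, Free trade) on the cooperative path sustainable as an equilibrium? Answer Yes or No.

Comparing payoff streams over the 4 periods until play realigns: cooperate → 17(1+δ+…+δ^3); deviate → 18 + 8(δ+…+δ^3).
Cooperation is sustained iff (17−8)(δ+…+δ^3) ≥ 18−17.
δ+…+δ^3 = 2/3·(1−(2/3)^3)/(1−2/3) = 1.4074, and (18−17)/(17−8) = 0.1111.
1.4074 ≥ 0.1111, so cooperation is sustainable.

Yes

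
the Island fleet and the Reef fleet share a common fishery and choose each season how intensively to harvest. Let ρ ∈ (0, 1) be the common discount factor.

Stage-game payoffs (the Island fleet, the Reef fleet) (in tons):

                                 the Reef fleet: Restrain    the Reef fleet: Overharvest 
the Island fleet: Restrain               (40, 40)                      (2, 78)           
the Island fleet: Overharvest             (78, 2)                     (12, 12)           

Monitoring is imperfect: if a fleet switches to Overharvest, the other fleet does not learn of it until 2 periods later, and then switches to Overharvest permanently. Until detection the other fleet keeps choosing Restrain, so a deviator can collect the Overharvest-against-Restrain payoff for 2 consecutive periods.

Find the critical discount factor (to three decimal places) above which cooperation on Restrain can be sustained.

The best deviation is to choose Overharvest for all 2 undetected periods, earning 78 each, then 12 forever once detected.
Deviation value: 78(1−ρ^2)/(1−ρ) + 12ρ^2/(1−ρ); cooperation value: 40/(1−ρ).
IC: 40 ≥ 78(1−ρ^2) + 12ρ^2 = 78 − 66ρ^2.
So ρ^2 ≥ 38/66 = 19/33, giving ρ ≥ (19/33)^(1/2) ≈ 0.759.

0.759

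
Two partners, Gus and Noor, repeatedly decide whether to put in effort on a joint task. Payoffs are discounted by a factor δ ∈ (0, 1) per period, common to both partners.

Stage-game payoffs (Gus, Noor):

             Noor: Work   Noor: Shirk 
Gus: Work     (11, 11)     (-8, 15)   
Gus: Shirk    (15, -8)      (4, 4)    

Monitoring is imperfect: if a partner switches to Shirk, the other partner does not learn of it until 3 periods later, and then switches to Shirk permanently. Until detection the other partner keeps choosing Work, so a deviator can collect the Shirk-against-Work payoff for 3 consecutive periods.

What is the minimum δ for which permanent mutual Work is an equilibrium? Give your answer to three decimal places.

0.714

The best deviation is to choose Shirk for all 3 undetected periods, earning 15 each, then 4 forever once detected.
Deviation value: 15(1−δ^3)/(1−δ) + 4δ^3/(1−δ); cooperation value: 11/(1−δ).
IC: 11 ≥ 15(1−δ^3) + 4δ^3 = 15 − 11δ^3.
So δ^3 ≥ 4/11, giving δ ≥ (4/11)^(1/3) ≈ 0.714.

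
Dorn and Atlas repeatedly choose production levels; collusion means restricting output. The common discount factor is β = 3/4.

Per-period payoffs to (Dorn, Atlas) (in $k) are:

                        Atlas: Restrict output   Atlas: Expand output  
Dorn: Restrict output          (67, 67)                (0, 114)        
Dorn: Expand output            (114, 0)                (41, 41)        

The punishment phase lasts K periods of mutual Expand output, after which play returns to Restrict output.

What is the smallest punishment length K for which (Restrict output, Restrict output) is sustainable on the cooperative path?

IC: β(1−β^K)/(1−β) ≥ (114−67)/(67−41) = 47/26.
With β = 3/4: need 1 − β^K ≥ 47/26·(1−3/4)/(3/4), i.e. β^K ≤ 0.3974.
Since (3/4)^3 = 0.4219 and (3/4)^4 = 0.3164, the smallest such K is 4.

4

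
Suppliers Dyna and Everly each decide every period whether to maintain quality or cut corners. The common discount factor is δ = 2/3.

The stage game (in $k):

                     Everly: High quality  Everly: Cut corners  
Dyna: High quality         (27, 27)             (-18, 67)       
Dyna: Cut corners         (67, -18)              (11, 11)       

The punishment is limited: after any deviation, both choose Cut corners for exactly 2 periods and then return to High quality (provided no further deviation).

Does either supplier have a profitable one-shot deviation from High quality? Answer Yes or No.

Yes

Comparing payoff streams over the 3 periods until play realigns: cooperate → 27(1+δ+…+δ^2); deviate → 67 + 11(δ+…+δ^2).
Cooperation is sustained iff (27−11)(δ+…+δ^2) ≥ 67−27.
δ+…+δ^2 = 2/3·(1−(2/3)^2)/(1−2/3) = 1.1111, and (67−27)/(27−11) = 2.5000.
1.1111 < 2.5000, so cooperation is not sustainable.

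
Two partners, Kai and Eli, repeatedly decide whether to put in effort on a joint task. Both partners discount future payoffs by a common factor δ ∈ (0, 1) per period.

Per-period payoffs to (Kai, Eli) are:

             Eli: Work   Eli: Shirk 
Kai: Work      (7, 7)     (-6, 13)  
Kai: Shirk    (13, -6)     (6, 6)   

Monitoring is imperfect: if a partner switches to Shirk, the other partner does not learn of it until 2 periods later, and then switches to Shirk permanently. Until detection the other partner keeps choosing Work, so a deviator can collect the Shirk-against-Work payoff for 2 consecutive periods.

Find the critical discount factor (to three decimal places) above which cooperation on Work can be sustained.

A deviator earns 13 for 2 periods, then 6 forever; cooperating earns 7 forever. Multiplying the IC by (1−δ):
7 ≥ 13(1−δ^2) + 6δ^2, so 7·δ^2 ≥ 6 and δ^2 ≥ 6/7.
δ ≥ (6/7)^(1/2) ≈ 0.926.

0.926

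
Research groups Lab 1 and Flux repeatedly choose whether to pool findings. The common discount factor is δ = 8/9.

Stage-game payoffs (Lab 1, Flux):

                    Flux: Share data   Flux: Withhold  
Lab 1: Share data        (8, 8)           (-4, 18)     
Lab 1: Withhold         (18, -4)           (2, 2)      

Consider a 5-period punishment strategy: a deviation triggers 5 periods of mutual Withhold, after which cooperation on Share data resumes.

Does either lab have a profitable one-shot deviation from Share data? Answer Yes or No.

No

IC: δ+…+δ^5 ≥ (18−8)/(8−2) = 5/3.
At δ = 8/9: partial sum = 3.5606 ≥ 1.6667. Cooperation sustainable.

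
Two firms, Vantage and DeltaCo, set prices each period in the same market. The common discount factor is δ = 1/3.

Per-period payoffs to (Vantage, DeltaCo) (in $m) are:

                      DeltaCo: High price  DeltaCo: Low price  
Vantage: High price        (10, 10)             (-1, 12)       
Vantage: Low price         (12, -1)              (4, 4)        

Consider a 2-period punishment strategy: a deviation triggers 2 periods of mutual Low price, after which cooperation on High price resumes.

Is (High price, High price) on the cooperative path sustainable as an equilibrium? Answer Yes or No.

Yes

A one-shot deviation gives 12 now, then 4 for 2 periods, then back to 10.
Gain from deviating: (12−10) today; loss: (10−4) in each of the next 2 periods.
No-deviation condition: (10−4)(δ+…+δ^2) ≥ 12−10, i.e. δ+…+δ^2 ≥ 1/3.
At δ = 1/3: δ+…+δ^2 = 0.4444 ≥ 0.3333.
So cooperation is sustainable.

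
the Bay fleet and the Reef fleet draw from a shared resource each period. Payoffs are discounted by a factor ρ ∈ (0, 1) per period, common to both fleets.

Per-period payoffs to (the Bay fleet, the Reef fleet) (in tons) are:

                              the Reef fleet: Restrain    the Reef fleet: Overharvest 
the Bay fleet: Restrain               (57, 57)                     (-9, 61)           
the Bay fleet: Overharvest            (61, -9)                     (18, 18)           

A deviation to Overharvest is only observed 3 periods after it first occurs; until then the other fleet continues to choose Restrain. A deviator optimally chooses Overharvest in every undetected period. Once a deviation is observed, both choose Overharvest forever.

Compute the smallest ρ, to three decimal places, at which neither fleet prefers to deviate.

A deviator earns 61 for 3 periods, then 18 forever; cooperating earns 57 forever. Multiplying the IC by (1−ρ):
57 ≥ 61(1−ρ^3) + 18ρ^3, so 43·ρ^3 ≥ 4 and ρ^3 ≥ 4/43.
ρ ≥ (4/43)^(1/3) ≈ 0.453.

0.453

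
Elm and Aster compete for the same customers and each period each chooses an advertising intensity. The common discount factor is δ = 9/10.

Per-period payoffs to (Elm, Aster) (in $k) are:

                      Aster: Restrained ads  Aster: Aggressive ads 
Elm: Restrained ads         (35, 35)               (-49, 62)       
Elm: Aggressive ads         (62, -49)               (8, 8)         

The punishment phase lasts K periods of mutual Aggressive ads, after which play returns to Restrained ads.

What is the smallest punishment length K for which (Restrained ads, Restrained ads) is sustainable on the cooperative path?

2

IC: δ(1−δ^K)/(1−δ) ≥ (62−35)/(35−8) = 1.
With δ = 9/10: need 1 − δ^K ≥ 1·(1−9/10)/(9/10), i.e. δ^K ≤ 0.8889.
Since (9/10)^1 = 0.9000 and (9/10)^2 = 0.8100, the smallest such K is 2.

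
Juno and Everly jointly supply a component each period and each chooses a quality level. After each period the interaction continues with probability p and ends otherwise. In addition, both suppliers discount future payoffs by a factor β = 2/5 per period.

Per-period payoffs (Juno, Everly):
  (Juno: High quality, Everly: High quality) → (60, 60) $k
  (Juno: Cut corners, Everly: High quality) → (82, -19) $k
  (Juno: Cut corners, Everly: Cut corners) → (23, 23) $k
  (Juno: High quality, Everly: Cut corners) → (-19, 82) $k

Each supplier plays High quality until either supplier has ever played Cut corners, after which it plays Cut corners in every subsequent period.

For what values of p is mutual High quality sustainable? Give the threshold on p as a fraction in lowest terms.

55/59

Expected continuation weight on next period's payoff is β·p = 2/5·p, which plays the role of the discount factor.
Cooperation requires 2/5·p ≥ (82−60)/(82−23) = 22/59, hence p ≥ 55/59.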